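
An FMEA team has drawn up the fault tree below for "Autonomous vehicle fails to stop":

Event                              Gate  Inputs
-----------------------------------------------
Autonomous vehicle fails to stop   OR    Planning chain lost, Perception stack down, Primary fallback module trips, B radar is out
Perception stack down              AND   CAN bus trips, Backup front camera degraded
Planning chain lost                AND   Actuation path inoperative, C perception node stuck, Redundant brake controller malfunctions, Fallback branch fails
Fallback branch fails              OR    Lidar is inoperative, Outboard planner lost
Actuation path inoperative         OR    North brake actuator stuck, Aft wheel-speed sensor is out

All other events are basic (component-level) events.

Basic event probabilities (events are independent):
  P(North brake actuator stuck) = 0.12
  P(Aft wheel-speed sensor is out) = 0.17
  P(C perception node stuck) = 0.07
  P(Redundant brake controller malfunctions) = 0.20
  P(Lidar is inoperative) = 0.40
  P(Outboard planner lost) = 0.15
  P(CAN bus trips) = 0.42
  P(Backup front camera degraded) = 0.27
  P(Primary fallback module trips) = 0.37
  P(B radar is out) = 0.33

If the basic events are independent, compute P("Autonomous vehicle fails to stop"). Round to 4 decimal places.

0.6265

P(Actuation path inoperative) [OR] = 1 − (1−0.12) × (1−0.17) = 0.269600
P(Fallback branch fails) [OR] = 1 − (1−0.40) × (1−0.15) = 0.490000
P(Planning chain lost) [AND] = 0.269600 × 0.07 × 0.20 × 0.490000 = 0.001849
P(Perception stack down) [AND] = 0.42 × 0.27 = 0.113400
P(Autonomous vehicle fails to stop) [OR] = 1 − (1−0.001849) × (1−0.113400) × (1−0.37) × (1−0.33) = 0.626458
Rounded to 4 decimal places: P(Autonomous vehicle fails to stop) ≈ 0.6265.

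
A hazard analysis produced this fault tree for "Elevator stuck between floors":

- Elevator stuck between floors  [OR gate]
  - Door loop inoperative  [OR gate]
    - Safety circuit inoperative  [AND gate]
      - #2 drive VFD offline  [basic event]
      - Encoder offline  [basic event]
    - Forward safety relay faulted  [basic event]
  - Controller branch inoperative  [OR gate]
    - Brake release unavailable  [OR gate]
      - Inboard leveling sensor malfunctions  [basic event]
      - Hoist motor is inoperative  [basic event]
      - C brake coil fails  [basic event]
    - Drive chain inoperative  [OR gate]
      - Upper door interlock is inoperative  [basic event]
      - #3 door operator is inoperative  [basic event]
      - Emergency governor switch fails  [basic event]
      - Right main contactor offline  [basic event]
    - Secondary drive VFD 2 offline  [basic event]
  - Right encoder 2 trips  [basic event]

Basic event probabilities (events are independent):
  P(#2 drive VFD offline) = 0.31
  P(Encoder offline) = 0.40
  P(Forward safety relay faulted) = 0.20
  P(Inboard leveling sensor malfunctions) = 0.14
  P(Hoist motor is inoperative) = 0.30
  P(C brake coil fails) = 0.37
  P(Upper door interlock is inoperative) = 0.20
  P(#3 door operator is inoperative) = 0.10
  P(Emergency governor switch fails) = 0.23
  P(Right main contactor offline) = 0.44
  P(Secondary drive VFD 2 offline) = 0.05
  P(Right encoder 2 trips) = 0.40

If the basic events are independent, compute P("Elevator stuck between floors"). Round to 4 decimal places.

0.9530

P(Safety circuit inoperative) [AND] = 0.31 × 0.40 = 0.124000
P(Door loop inoperative) [OR] = 1 − (1−0.124000) × (1−0.20) = 0.299200
P(Brake release unavailable) [OR] = 1 − (1−0.14) × (1−0.30) × (1−0.37) = 0.620740
P(Drive chain inoperative) [OR] = 1 − (1−0.20) × (1−0.10) × (1−0.23) × (1−0.44) = 0.689536
P(Controller branch inoperative) [OR] = 1 − (1−0.620740) × (1−0.689536) × (1−0.05) = 0.888141
P(Elevator stuck between floors) [OR] = 1 − (1−0.299200) × (1−0.888141) × (1−0.40) = 0.952966
Rounded to 4 decimal places: P(Elevator stuck between floors) ≈ 0.9530.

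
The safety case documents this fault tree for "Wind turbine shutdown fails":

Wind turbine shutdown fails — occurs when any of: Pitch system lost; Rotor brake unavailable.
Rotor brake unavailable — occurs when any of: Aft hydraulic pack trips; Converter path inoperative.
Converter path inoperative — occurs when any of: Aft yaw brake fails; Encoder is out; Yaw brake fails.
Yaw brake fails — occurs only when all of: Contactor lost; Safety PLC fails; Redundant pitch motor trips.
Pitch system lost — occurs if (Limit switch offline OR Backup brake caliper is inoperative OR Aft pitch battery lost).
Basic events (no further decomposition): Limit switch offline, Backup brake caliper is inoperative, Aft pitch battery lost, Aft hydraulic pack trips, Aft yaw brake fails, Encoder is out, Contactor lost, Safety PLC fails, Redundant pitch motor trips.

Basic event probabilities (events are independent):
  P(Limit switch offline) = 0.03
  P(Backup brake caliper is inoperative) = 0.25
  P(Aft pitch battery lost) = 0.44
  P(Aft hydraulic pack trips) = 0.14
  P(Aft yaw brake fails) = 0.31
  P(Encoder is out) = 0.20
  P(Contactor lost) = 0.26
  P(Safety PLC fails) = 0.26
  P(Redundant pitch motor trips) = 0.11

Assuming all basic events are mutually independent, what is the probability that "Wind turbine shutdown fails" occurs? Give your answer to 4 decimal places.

P(Pitch system lost) [OR] = 1 − (1−0.03) × (1−0.25) × (1−0.44) = 0.592600
P(Yaw brake fails) [AND] = 0.26 × 0.26 × 0.11 = 0.007436
P(Converter path inoperative) [OR] = 1 − (1−0.31) × (1−0.20) × (1−0.007436) = 0.452105
P(Rotor brake unavailable) [OR] = 1 − (1−0.14) × (1−0.452105) = 0.528810
P(Wind turbine shutdown fails) [OR] = 1 − (1−0.592600) × (1−0.528810) = 0.808037
Rounded to 4 decimal places: P(Wind turbine shutdown fails) ≈ 0.8080.

0.8080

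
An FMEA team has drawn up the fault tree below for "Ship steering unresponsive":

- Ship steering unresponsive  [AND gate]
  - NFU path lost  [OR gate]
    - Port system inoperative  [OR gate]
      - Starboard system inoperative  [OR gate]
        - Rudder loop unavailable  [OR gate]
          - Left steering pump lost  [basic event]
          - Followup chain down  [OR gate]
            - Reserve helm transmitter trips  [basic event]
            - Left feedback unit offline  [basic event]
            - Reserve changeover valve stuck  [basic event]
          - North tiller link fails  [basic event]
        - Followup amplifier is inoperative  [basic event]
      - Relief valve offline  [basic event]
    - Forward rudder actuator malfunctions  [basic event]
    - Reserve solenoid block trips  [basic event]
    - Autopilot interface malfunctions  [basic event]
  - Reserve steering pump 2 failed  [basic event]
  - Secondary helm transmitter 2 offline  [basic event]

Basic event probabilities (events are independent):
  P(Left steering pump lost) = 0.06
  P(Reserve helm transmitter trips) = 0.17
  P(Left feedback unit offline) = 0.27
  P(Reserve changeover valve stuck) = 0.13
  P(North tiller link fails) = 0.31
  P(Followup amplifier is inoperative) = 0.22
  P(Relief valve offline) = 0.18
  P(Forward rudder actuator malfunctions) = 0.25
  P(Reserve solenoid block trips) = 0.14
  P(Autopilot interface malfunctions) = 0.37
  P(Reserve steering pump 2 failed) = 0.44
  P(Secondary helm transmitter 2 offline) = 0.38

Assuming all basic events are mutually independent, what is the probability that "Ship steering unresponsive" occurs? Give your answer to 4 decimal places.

0.1523

P(Followup chain down) [OR] = 1 − (1−0.17) × (1−0.27) × (1−0.13) = 0.472867
P(Rudder loop unavailable) [OR] = 1 − (1−0.06) × (1−0.472867) × (1−0.31) = 0.658102
P(Starboard system inoperative) [OR] = 1 − (1−0.658102) × (1−0.22) = 0.733320
P(Port system inoperative) [OR] = 1 − (1−0.733320) × (1−0.18) = 0.781322
P(NFU path lost) [OR] = 1 − (1−0.781322) × (1−0.25) × (1−0.14) × (1−0.37) = 0.911140
P(Ship steering unresponsive) [AND] = 0.911140 × 0.44 × 0.38 = 0.152343
Rounded to 4 decimal places: P(Ship steering unresponsive) ≈ 0.1523.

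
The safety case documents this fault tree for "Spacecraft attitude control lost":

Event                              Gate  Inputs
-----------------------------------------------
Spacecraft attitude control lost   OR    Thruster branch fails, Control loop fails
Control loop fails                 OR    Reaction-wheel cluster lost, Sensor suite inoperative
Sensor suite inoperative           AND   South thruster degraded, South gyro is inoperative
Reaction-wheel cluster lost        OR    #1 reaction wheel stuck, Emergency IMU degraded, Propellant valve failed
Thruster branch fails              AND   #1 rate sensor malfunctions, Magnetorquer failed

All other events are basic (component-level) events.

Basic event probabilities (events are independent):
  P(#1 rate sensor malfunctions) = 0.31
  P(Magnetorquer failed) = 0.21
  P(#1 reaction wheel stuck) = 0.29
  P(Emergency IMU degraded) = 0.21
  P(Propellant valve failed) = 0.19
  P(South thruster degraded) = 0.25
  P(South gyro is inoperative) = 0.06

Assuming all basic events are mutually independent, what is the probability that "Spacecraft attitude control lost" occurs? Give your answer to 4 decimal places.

P(Thruster branch fails) [AND] = 0.31 × 0.21 = 0.065100
P(Reaction-wheel cluster lost) [OR] = 1 − (1−0.29) × (1−0.21) × (1−0.19) = 0.545671
P(Sensor suite inoperative) [AND] = 0.25 × 0.06 = 0.015000
P(Control loop fails) [OR] = 1 − (1−0.545671) × (1−0.015000) = 0.552486
P(Spacecraft attitude control lost) [OR] = 1 − (1−0.065100) × (1−0.552486) = 0.581619
Rounded to 4 decimal places: P(Spacecraft attitude control lost) ≈ 0.5816.

0.5816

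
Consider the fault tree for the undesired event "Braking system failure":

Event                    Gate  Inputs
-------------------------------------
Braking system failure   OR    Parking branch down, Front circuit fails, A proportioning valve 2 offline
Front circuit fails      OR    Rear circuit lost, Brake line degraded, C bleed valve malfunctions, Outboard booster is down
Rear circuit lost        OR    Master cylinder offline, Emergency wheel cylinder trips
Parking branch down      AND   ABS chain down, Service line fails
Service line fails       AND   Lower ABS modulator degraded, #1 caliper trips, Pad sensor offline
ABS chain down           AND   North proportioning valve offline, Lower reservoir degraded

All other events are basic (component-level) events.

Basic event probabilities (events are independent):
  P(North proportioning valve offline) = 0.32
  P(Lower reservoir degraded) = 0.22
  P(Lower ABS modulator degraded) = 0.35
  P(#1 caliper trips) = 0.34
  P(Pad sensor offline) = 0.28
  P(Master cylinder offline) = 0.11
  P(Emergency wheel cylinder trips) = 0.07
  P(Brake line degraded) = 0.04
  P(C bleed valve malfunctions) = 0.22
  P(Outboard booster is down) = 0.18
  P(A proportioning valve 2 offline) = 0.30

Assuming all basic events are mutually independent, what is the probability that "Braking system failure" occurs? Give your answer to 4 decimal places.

0.6451

P(ABS chain down) [AND] = 0.32 × 0.22 = 0.070400
P(Service line fails) [AND] = 0.35 × 0.34 × 0.28 = 0.033320
P(Parking branch down) [AND] = 0.070400 × 0.033320 = 0.002346
P(Rear circuit lost) [OR] = 1 − (1−0.11) × (1−0.07) = 0.172300
P(Front circuit fails) [OR] = 1 − (1−0.172300) × (1−0.04) × (1−0.22) × (1−0.18) = 0.491779
P(Braking system failure) [OR] = 1 − (1−0.002346) × (1−0.491779) × (1−0.30) = 0.645080
Rounded to 4 decimal places: P(Braking system failure) ≈ 0.6451.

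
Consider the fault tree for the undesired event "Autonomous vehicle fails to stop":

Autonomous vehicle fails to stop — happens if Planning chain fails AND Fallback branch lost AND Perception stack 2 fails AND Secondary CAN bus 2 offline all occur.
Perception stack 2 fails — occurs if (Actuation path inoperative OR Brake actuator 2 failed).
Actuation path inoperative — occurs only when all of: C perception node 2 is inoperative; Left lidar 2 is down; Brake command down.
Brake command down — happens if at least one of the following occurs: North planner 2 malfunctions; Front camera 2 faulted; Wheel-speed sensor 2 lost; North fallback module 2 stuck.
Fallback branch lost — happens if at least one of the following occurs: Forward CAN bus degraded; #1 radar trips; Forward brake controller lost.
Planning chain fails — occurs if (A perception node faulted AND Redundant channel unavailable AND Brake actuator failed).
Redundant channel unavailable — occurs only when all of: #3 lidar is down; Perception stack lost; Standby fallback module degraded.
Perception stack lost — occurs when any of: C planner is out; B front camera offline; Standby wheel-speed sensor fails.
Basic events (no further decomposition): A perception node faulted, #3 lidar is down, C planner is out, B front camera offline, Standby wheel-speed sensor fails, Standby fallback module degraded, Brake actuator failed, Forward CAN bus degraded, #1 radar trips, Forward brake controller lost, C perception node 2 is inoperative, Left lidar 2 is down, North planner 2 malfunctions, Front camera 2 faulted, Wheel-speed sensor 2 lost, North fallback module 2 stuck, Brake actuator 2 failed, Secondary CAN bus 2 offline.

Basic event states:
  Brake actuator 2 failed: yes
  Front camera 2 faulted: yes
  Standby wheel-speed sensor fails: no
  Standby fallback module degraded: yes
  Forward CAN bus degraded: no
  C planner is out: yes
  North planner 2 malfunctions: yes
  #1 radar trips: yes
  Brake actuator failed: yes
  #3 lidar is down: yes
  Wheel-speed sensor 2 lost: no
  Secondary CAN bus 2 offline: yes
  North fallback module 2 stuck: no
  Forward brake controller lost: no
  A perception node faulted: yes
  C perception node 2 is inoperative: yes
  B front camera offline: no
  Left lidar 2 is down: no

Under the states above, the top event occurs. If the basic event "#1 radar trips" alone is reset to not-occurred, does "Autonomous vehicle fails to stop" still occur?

No

Counterfactual: set "#1 radar trips" to not occurred.
Perception stack lost [OR]: C planner is out=occurs, B front camera offline=not, Standby wheel-speed sensor fails=not → at least one input occurs → occurs.
Redundant channel unavailable [AND]: #3 lidar is down=occurs, Perception stack lost=occurs, Standby fallback module degraded=occurs → all inputs occur → occurs.
Planning chain fails [AND]: A perception node faulted=occurs, Redundant channel unavailable=occurs, Brake actuator failed=occurs → all inputs occur → occurs.
Fallback branch lost [OR]: Forward CAN bus degraded=not, #1 radar trips=not, Forward brake controller lost=not → no input occurs → does not occur.
Brake command down [OR]: North planner 2 malfunctions=occurs, Front camera 2 faulted=occurs, Wheel-speed sensor 2 lost=not, North fallback module 2 stuck=not → at least one input occurs → occurs.
Actuation path inoperative [AND]: C perception node 2 is inoperative=occurs, Left lidar 2 is down=not, Brake command down=occurs → not all inputs occur → does not occur.
Perception stack 2 fails [OR]: Actuation path inoperative=not, Brake actuator 2 failed=occurs → at least one input occurs → occurs.
Autonomous vehicle fails to stop [AND]: Planning chain fails=occurs, Fallback branch lost=not, Perception stack 2 fails=occurs, Secondary CAN bus 2 offline=occurs → not all inputs occur → does not occur.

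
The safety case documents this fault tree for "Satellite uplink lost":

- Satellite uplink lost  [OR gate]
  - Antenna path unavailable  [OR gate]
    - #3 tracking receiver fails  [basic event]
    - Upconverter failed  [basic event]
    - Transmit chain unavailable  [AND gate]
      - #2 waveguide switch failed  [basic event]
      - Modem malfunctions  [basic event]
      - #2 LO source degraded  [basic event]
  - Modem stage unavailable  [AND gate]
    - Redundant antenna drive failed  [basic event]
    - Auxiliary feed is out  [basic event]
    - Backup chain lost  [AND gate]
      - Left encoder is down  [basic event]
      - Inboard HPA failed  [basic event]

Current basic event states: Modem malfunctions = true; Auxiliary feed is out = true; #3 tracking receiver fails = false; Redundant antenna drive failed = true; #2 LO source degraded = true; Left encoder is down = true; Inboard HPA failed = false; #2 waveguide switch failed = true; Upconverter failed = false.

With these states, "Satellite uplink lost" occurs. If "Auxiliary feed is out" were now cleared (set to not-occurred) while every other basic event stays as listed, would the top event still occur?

Yes

Counterfactual: set "Auxiliary feed is out" to not occurred.
Transmit chain unavailable [AND]: #2 waveguide switch failed=occurs, Modem malfunctions=occurs, #2 LO source degraded=occurs → all inputs occur → occurs.
Antenna path unavailable [OR]: #3 tracking receiver fails=not, Upconverter failed=not, Transmit chain unavailable=occurs → at least one input occurs → occurs.
Backup chain lost [AND]: Left encoder is down=occurs, Inboard HPA failed=not → not all inputs occur → does not occur.
Modem stage unavailable [AND]: Redundant antenna drive failed=occurs, Auxiliary feed is out=not, Backup chain lost=not → not all inputs occur → does not occur.
Satellite uplink lost [OR]: Antenna path unavailable=occurs, Modem stage unavailable=not → at least one input occurs → occurs.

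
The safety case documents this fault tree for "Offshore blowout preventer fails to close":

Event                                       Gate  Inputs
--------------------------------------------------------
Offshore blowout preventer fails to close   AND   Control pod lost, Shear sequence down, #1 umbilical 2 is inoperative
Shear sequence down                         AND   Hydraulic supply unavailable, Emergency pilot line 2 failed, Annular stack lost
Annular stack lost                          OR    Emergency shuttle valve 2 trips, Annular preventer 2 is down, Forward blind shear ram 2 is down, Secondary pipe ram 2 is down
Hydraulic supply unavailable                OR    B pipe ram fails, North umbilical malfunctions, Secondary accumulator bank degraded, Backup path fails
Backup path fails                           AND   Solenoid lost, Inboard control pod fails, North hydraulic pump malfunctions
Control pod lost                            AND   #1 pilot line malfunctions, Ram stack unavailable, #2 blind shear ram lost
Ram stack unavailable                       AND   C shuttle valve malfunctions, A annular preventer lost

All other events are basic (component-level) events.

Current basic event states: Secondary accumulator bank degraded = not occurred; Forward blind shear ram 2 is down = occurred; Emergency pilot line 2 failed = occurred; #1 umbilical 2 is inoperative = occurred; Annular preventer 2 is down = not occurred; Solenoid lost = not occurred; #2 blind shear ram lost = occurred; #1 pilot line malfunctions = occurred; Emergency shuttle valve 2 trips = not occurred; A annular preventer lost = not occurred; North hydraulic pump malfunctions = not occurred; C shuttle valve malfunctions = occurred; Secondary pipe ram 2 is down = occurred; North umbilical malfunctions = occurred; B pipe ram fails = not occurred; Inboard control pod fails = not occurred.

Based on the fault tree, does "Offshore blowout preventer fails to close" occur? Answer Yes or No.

No

Ram stack unavailable [AND]: C shuttle valve malfunctions=occurs, A annular preventer lost=not → not all inputs occur → does not occur.
Control pod lost [AND]: #1 pilot line malfunctions=occurs, Ram stack unavailable=not, #2 blind shear ram lost=occurs → not all inputs occur → does not occur.
Backup path fails [AND]: Solenoid lost=not, Inboard control pod fails=not, North hydraulic pump malfunctions=not → not all inputs occur → does not occur.
Hydraulic supply unavailable [OR]: B pipe ram fails=not, North umbilical malfunctions=occurs, Secondary accumulator bank degraded=not, Backup path fails=not → at least one input occurs → occurs.
Annular stack lost [OR]: Emergency shuttle valve 2 trips=not, Annular preventer 2 is down=not, Forward blind shear ram 2 is down=occurs, Secondary pipe ram 2 is down=occurs → at least one input occurs → occurs.
Shear sequence down [AND]: Hydraulic supply unavailable=occurs, Emergency pilot line 2 failed=occurs, Annular stack lost=occurs → all inputs occur → occurs.
Offshore blowout preventer fails to close [AND]: Control pod lost=not, Shear sequence down=occurs, #1 umbilical 2 is inoperative=occurs → not all inputs occur → does not occur.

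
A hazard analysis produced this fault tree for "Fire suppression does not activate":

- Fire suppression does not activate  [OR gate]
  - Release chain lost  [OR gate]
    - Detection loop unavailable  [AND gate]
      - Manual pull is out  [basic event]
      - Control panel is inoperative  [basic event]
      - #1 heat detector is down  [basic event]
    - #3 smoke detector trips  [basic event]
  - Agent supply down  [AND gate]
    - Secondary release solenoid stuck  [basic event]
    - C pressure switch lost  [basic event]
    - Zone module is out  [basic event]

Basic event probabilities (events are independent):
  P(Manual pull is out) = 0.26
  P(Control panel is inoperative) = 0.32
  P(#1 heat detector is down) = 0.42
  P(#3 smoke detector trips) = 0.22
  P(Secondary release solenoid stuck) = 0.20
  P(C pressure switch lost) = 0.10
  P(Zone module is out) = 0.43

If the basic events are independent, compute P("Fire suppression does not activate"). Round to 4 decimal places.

P(Detection loop unavailable) [AND] = 0.26 × 0.32 × 0.42 = 0.034944
P(Release chain lost) [OR] = 1 − (1−0.034944) × (1−0.22) = 0.247256
P(Agent supply down) [AND] = 0.20 × 0.10 × 0.43 = 0.008600
P(Fire suppression does not activate) [OR] = 1 − (1−0.247256) × (1−0.008600) = 0.253730
Rounded to 4 decimal places: P(Fire suppression does not activate) ≈ 0.2537.

0.2537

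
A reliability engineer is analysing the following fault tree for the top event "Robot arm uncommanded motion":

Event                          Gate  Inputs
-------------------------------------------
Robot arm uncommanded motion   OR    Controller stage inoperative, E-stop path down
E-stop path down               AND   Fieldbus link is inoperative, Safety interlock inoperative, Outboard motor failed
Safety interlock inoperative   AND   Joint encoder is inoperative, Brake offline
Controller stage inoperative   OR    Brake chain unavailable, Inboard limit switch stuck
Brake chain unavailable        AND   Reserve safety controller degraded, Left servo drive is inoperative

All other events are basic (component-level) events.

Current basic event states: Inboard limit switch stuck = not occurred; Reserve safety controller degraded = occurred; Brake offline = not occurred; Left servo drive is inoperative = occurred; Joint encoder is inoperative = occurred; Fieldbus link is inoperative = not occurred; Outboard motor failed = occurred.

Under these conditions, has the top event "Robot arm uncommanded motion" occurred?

Brake chain unavailable [AND]: Reserve safety controller degraded=occurs, Left servo drive is inoperative=occurs → all inputs occur → occurs.
Controller stage inoperative [OR]: Brake chain unavailable=occurs, Inboard limit switch stuck=not → at least one input occurs → occurs.
Safety interlock inoperative [AND]: Joint encoder is inoperative=occurs, Brake offline=not → not all inputs occur → does not occur.
E-stop path down [AND]: Fieldbus link is inoperative=not, Safety interlock inoperative=not, Outboard motor failed=occurs → not all inputs occur → does not occur.
Robot arm uncommanded motion [OR]: Controller stage inoperative=occurs, E-stop path down=not → at least one input occurs → occurs.

Yes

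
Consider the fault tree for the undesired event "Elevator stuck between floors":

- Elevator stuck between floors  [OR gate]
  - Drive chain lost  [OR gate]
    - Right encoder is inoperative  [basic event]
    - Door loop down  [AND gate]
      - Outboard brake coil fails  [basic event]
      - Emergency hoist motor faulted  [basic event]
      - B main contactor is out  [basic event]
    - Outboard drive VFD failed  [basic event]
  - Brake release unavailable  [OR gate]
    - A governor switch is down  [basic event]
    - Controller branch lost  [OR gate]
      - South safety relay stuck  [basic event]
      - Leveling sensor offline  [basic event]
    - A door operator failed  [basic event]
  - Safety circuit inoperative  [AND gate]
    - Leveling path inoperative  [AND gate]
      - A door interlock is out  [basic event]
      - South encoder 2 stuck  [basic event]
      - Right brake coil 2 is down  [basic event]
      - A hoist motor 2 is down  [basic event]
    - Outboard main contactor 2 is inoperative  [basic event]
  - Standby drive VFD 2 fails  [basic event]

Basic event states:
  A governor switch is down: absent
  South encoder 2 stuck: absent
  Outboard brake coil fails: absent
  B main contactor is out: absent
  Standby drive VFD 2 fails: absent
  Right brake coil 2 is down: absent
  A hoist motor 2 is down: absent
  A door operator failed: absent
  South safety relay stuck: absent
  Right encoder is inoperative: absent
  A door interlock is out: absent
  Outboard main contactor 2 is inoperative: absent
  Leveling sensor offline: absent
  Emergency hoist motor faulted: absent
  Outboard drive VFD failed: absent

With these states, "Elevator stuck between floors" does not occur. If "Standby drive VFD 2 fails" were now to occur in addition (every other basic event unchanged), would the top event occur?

Counterfactual: set "Standby drive VFD 2 fails" to occurred.
Door loop down [AND]: Outboard brake coil fails=not, Emergency hoist motor faulted=not, B main contactor is out=not → not all inputs occur → does not occur.
Drive chain lost [OR]: Right encoder is inoperative=not, Door loop down=not, Outboard drive VFD failed=not → no input occurs → does not occur.
Controller branch lost [OR]: South safety relay stuck=not, Leveling sensor offline=not → no input occurs → does not occur.
Brake release unavailable [OR]: A governor switch is down=not, Controller branch lost=not, A door operator failed=not → no input occurs → does not occur.
Leveling path inoperative [AND]: A door interlock is out=not, South encoder 2 stuck=not, Right brake coil 2 is down=not, A hoist motor 2 is down=not → not all inputs occur → does not occur.
Safety circuit inoperative [AND]: Leveling path inoperative=not, Outboard main contactor 2 is inoperative=not → not all inputs occur → does not occur.
Elevator stuck between floors [OR]: Drive chain lost=not, Brake release unavailable=not, Safety circuit inoperative=not, Standby drive VFD 2 fails=occurs → at least one input occurs → occurs.

Yes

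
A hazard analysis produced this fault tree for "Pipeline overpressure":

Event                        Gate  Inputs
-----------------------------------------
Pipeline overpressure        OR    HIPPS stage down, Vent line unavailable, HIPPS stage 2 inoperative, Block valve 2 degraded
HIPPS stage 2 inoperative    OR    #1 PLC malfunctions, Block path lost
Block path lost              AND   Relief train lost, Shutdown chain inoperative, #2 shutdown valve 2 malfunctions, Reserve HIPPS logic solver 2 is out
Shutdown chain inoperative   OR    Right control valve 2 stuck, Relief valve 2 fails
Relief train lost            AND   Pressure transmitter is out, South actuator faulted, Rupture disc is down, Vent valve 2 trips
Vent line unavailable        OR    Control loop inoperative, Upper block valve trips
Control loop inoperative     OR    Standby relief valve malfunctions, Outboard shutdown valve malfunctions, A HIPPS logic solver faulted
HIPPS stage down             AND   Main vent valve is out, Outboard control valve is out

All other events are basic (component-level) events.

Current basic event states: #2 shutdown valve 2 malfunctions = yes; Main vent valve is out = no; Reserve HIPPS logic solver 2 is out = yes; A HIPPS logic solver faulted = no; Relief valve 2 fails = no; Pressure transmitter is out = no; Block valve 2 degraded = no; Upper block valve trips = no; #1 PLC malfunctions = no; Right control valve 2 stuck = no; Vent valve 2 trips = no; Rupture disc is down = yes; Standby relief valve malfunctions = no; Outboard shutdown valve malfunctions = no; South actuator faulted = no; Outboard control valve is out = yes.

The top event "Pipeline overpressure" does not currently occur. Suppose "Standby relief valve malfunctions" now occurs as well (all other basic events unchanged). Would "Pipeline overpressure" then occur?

Counterfactual: set "Standby relief valve malfunctions" to occurred.
HIPPS stage down [AND]: Main vent valve is out=not, Outboard control valve is out=occurs → not all inputs occur → does not occur.
Control loop inoperative [OR]: Standby relief valve malfunctions=occurs, Outboard shutdown valve malfunctions=not, A HIPPS logic solver faulted=not → at least one input occurs → occurs.
Vent line unavailable [OR]: Control loop inoperative=occurs, Upper block valve trips=not → at least one input occurs → occurs.
Relief train lost [AND]: Pressure transmitter is out=not, South actuator faulted=not, Rupture disc is down=occurs, Vent valve 2 trips=not → not all inputs occur → does not occur.
Shutdown chain inoperative [OR]: Right control valve 2 stuck=not, Relief valve 2 fails=not → no input occurs → does not occur.
Block path lost [AND]: Relief train lost=not, Shutdown chain inoperative=not, #2 shutdown valve 2 malfunctions=occurs, Reserve HIPPS logic solver 2 is out=occurs → not all inputs occur → does not occur.
HIPPS stage 2 inoperative [OR]: #1 PLC malfunctions=not, Block path lost=not → no input occurs → does not occur.
Pipeline overpressure [OR]: HIPPS stage down=not, Vent line unavailable=occurs, HIPPS stage 2 inoperative=not, Block valve 2 degraded=not → at least one input occurs → occurs.

Yes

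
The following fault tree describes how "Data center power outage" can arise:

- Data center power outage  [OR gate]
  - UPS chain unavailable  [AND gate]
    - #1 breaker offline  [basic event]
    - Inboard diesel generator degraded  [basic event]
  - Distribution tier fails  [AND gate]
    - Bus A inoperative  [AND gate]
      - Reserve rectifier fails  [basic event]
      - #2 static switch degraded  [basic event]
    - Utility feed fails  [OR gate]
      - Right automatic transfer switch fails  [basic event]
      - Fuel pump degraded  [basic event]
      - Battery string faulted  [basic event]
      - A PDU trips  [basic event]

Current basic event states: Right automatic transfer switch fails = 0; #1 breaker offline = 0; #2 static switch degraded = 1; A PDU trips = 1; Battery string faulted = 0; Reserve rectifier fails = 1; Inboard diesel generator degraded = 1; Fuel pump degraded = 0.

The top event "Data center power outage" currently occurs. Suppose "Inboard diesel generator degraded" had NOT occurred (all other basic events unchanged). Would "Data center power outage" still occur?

Counterfactual: set "Inboard diesel generator degraded" to not occurred.
UPS chain unavailable [AND]: #1 breaker offline=not, Inboard diesel generator degraded=not → not all inputs occur → does not occur.
Bus A inoperative [AND]: Reserve rectifier fails=occurs, #2 static switch degraded=occurs → all inputs occur → occurs.
Utility feed fails [OR]: Right automatic transfer switch fails=not, Fuel pump degraded=not, Battery string faulted=not, A PDU trips=occurs → at least one input occurs → occurs.
Distribution tier fails [AND]: Bus A inoperative=occurs, Utility feed fails=occurs → all inputs occur → occurs.
Data center power outage [OR]: UPS chain unavailable=not, Distribution tier fails=occurs → at least one input occurs → occurs.

Yes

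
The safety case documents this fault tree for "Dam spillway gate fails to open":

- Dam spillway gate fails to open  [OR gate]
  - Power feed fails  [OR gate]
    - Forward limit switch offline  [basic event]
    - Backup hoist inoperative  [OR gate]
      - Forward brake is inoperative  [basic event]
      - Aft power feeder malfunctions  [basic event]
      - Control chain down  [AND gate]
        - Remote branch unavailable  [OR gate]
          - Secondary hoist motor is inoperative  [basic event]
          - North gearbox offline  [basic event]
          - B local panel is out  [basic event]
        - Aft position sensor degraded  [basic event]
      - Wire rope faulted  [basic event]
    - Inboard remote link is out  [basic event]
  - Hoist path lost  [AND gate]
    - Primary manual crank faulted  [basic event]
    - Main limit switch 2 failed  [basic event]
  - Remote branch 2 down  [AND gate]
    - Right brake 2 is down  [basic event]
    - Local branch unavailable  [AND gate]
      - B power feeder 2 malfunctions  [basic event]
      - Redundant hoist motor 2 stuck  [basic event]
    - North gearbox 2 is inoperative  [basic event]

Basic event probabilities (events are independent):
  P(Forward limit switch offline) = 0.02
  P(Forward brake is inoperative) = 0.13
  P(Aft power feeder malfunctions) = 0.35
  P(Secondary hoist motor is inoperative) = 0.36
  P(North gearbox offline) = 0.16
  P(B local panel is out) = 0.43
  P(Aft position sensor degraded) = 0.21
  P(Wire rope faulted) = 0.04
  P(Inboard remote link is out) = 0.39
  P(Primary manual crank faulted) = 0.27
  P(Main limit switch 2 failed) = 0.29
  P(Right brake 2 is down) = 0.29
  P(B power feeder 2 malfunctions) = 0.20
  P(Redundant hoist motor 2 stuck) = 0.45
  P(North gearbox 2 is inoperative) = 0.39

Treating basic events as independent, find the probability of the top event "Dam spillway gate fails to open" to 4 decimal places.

0.7470

P(Remote branch unavailable) [OR] = 1 − (1−0.36) × (1−0.16) × (1−0.43) = 0.693568
P(Control chain down) [AND] = 0.693568 × 0.21 = 0.145649
P(Backup hoist inoperative) [OR] = 1 − (1−0.13) × (1−0.35) × (1−0.145649) × (1−0.04) = 0.536190
P(Power feed fails) [OR] = 1 − (1−0.02) × (1−0.536190) × (1−0.39) = 0.722734
P(Hoist path lost) [AND] = 0.27 × 0.29 = 0.078300
P(Local branch unavailable) [AND] = 0.20 × 0.45 = 0.090000
P(Remote branch 2 down) [AND] = 0.29 × 0.090000 × 0.39 = 0.010179
P(Dam spillway gate fails to open) [OR] = 1 − (1−0.722734) × (1−0.078300) × (1−0.010179) = 0.747045
Rounded to 4 decimal places: P(Dam spillway gate fails to open) ≈ 0.7470.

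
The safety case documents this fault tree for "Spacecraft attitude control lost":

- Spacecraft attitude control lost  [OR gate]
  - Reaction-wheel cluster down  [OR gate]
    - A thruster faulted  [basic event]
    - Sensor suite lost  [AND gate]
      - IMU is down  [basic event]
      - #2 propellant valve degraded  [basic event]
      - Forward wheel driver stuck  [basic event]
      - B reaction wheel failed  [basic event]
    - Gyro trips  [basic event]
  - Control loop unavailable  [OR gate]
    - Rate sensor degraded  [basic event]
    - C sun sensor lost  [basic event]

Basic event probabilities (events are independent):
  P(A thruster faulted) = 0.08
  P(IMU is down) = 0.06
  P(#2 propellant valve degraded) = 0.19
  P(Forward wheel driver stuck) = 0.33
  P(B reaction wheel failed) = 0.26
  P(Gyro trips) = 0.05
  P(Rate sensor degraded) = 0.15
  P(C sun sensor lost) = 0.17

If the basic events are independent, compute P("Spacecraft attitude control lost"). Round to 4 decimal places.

P(Sensor suite lost) [AND] = 0.06 × 0.19 × 0.33 × 0.26 = 0.000978
P(Reaction-wheel cluster down) [OR] = 1 − (1−0.08) × (1−0.000978) × (1−0.05) = 0.126855
P(Control loop unavailable) [OR] = 1 − (1−0.15) × (1−0.17) = 0.294500
P(Spacecraft attitude control lost) [OR] = 1 − (1−0.126855) × (1−0.294500) = 0.383996
Rounded to 4 decimal places: P(Spacecraft attitude control lost) ≈ 0.3840.

0.3840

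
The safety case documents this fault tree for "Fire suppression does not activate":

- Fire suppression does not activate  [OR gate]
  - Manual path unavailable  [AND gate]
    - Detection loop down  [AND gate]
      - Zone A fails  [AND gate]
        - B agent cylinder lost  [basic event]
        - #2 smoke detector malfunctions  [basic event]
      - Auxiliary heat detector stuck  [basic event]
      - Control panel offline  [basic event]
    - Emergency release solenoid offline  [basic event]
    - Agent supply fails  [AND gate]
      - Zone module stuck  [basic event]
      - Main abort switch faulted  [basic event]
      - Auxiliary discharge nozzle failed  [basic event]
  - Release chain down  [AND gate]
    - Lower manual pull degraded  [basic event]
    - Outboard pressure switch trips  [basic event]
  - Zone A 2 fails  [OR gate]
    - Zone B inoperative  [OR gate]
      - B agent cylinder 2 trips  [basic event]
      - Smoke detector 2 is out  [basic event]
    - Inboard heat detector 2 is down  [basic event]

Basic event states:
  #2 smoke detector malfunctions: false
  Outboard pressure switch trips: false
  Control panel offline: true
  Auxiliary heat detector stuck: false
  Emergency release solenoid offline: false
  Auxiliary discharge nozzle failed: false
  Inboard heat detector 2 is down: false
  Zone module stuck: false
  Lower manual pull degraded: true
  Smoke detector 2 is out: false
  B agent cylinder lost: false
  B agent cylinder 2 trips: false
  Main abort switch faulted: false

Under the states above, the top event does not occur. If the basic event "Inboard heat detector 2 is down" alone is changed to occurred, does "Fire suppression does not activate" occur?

Counterfactual: set "Inboard heat detector 2 is down" to occurred.
Zone A fails [AND]: B agent cylinder lost=not, #2 smoke detector malfunctions=not → not all inputs occur → does not occur.
Detection loop down [AND]: Zone A fails=not, Auxiliary heat detector stuck=not, Control panel offline=occurs → not all inputs occur → does not occur.
Agent supply fails [AND]: Zone module stuck=not, Main abort switch faulted=not, Auxiliary discharge nozzle failed=not → not all inputs occur → does not occur.
Manual path unavailable [AND]: Detection loop down=not, Emergency release solenoid offline=not, Agent supply fails=not → not all inputs occur → does not occur.
Release chain down [AND]: Lower manual pull degraded=occurs, Outboard pressure switch trips=not → not all inputs occur → does not occur.
Zone B inoperative [OR]: B agent cylinder 2 trips=not, Smoke detector 2 is out=not → no input occurs → does not occur.
Zone A 2 fails [OR]: Zone B inoperative=not, Inboard heat detector 2 is down=occurs → at least one input occurs → occurs.
Fire suppression does not activate [OR]: Manual path unavailable=not, Release chain down=not, Zone A 2 fails=occurs → at least one input occurs → occurs.

Yes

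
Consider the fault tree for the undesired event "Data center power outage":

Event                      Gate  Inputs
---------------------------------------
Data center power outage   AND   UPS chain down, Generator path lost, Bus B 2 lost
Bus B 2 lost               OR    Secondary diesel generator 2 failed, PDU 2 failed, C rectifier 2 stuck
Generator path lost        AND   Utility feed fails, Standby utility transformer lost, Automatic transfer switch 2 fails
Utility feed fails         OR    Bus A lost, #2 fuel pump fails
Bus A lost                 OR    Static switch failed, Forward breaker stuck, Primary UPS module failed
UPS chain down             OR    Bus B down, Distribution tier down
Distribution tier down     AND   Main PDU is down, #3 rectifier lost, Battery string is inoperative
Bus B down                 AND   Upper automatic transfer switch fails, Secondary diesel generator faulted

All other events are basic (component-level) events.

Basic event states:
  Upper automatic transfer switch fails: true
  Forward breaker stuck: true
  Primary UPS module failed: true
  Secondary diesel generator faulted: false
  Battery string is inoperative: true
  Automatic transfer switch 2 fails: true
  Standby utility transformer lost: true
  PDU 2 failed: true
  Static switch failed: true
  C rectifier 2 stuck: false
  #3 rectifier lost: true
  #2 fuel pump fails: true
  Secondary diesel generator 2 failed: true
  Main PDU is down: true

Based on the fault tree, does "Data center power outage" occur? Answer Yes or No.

Yes

Bus B down [AND]: Upper automatic transfer switch fails=occurs, Secondary diesel generator faulted=not → not all inputs occur → does not occur.
Distribution tier down [AND]: Main PDU is down=occurs, #3 rectifier lost=occurs, Battery string is inoperative=occurs → all inputs occur → occurs.
UPS chain down [OR]: Bus B down=not, Distribution tier down=occurs → at least one input occurs → occurs.
Bus A lost [OR]: Static switch failed=occurs, Forward breaker stuck=occurs, Primary UPS module failed=occurs → at least one input occurs → occurs.
Utility feed fails [OR]: Bus A lost=occurs, #2 fuel pump fails=occurs → at least one input occurs → occurs.
Generator path lost [AND]: Utility feed fails=occurs, Standby utility transformer lost=occurs, Automatic transfer switch 2 fails=occurs → all inputs occur → occurs.
Bus B 2 lost [OR]: Secondary diesel generator 2 failed=occurs, PDU 2 failed=occurs, C rectifier 2 stuck=not → at least one input occurs → occurs.
Data center power outage [AND]: UPS chain down=occurs, Generator path lost=occurs, Bus B 2 lost=occurs → all inputs occur → occurs.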